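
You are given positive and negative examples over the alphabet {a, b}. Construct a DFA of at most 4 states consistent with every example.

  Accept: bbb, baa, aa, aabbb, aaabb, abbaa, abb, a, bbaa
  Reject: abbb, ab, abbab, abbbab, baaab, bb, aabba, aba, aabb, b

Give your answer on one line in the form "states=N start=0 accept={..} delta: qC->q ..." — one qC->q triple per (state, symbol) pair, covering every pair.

Grow the machine one transition at a time. Run the examples from 0; the earliest place one falls off (shortest prefix, ties alphabetical) gets sent to the lowest-numbered state that keeps every Accept/Reject pair distinguishable — a pair clashes when both reach the same state with identical unread suffix — and to a fresh state only if none does.
a: 0a undefined. 0a->0: no, bbb/abbb meet in 0 with "bbb" left. Open state 1: 0a->1.
b: 0b undefined. 0b->0: no, bbb/bb meet in 0. 0b->1: no, a/b meet in 1. Open state 2: 0b->2.
aa: 1a undefined. 1a->0: ok.
ab: 1b undefined. 1b->0: no, aa/ab meet in 0. 1b->1: no, aa/aba meet in 0. 1b->2: no, bbb/abbb meet in 2 with "bb" left. Open state 3: 1b->3.
ba: 2a undefined. 2a->0: ok.
bb: 2b undefined. 2b->0: no, bbb/baaab meet in 2. 2b->1: no, bbb/ab meet in 3. 2b->2: no, bbb/baaab meet in 2. 2b->3: ok.
aba: 3a undefined. 3a->0: no, aa/aabba meet in 0. 3a->1: no, baa/aabba meet in 1. 3a->2: ok.
abb: 3b undefined. 3b->0: ok.
All examples now run through 4 states with every (state, symbol) defined. Accept strings end in {0,1}, Reject strings end in {2,3}; accept={0,1}.

states=4 start=0 accept={0,1} delta: 0a->1 0b->2 1a->0 1b->3 2a->0 2b->3 3a->2 3b->0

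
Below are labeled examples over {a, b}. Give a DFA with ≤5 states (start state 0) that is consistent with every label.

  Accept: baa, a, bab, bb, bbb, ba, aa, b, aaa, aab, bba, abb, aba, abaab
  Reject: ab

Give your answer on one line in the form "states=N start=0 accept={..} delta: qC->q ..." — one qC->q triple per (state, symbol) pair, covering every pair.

Fold the examples into a partial DFA from state 0: repeatedly fix the first undefined (state, symbol) met by the shortest-then-alphabetical prefix, trying targets in increasing order and rejecting any under which an Accept and a Reject string meet in one state with the same remainder; add a state when all current targets are rejected. Accepting states are where Accept strings end.
a: 0a undefined. 0a->0: no, b/ab meet in 0 with "b" left. Open state 1: 0a->1.
b: 0b undefined. 0b->0: no, bab/ab meet in 1 with "b" left. 0b->1: no, bb/ab meet in 1 with "b" left. Open state 2: 0b->2.
aa: 1a undefined. 1a->0: ok.
ab: 1b undefined. 1b->0: no, aa/ab meet in 0. 1b->1: no, a/ab meet in 1. 1b->2: no, b/ab meet in 2. Open state 3: 1b->3.
ba: 2a undefined. 2a->0: ok.
bb: 2b undefined. 2b->0: ok.
aba: 3a undefined. 3a->0: no, abaab/ab meet in 3. 3a->1: ok.
abb: 3b undefined. 3b->0: ok.
All examples now run through 4 states with every (state, symbol) defined. Accept strings end in {0,1,2}, Reject strings end in {3}; accept={0,1,2}.

states=4 start=0 accept={0,1,2} delta: 0a->1 0b->2 1a->0 1b->3 2a->0 2b->0 3a->1 3b->0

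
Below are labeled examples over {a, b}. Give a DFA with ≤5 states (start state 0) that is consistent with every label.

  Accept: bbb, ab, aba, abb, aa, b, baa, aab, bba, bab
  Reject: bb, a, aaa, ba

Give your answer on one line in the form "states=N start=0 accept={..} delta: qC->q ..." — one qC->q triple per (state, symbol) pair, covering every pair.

states=4 start=0 accept={0,2,3} delta: 0a->1 0b->2 1a->0 1b->3 2a->1 2b->1 3a->0 3b->0

State merging on the prefix tree: take the shortest (then alphabetical) example prefix whose next move is undefined and point that move at state 0, else 1, else 2, ...; a target is out if some Accept/Reject pair would then sit in one state with the same input left (inseparable). If every existing state is out, open a new one.
a: 0a undefined. 0a->0: no, aba/ba meet in 0 with "ba" left. Open state 1: 0a->1.
b: 0b undefined. 0b->0: no, bbb/bb meet in 0. 0b->1: no, ab/bb meet in 1 with "b" left. Open state 2: 0b->2.
aa: 1a undefined. 1a->0: ok.
ab: 1b undefined. 1b->0: no, aba/a meet in 1. 1b->1: no, ab/a meet in 1. 1b->2: no, aba/ba meet in 2 with "a" left. Open state 3: 1b->3.
ba: 2a undefined. 2a->0: no, aa/ba meet in 0. 2a->1: ok.
bb: 2b undefined. 2b->0: no, aa/bb meet in 0. 2b->1: ok.
aba: 3a undefined. 3a->0: ok.
abb: 3b undefined. 3b->0: ok.
All examples now run through 4 states with every (state, symbol) defined. Accept strings end in {0,2,3}, Reject strings end in {1}; accept={0,2,3}.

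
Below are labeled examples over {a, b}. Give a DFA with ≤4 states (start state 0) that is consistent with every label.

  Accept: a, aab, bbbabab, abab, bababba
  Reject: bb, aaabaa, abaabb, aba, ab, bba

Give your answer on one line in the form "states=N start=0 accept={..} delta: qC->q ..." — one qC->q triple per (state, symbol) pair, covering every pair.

states=4 start=0 accept={1,3} delta: 0a->1 0b->1 1a->2 1b->2 2a->2 2b->3 3a->1 3b->0

Grow the machine one transition at a time. Run the examples from 0; the earliest place one falls off (shortest prefix, ties alphabetical) gets sent to the lowest-numbered state that keeps every Accept/Reject pair distinguishable — a pair clashes when both reach the same state with identical unread suffix — and to a fresh state only if none does.
a: 0a undefined. 0a->0: no, aab/ab meet in 0 with "b" left. Open state 1: 0a->1.
b: 0b undefined. 0b->0: no, a/bba meet in 1. 0b->1: ok.
aa: 1a undefined. 1a->0: no, bababba/aba meet in 1 with "ba" left. 1a->1: no, aab/bb meet in 1 with "b" left. Open state 2: 1a->2.
ab: 1b undefined. 1b->0: no, a/aba meet in 1. 1b->1: no, a/bb meet in 1. 1b->2: ok.
aaa: 2a undefined. 2a->0: no, aab/abaabb meet in 2 with "b" left. 2a->1: no, a/aba meet in 1. 2a->2: ok.
aab: 2b undefined. 2b->0: no, a/abaabb meet in 1. 2b->1: no, bababba/bb meet in 2. 2b->2: no, aab/bb meet in 2. Open state 3: 2b->3.
baba: 3a undefined. 3a->0: no, a/aaabaa meet in 1. 3a->1: ok.
abaabb: 3b undefined. 3b->0: ok.
All examples now run through 4 states with every (state, symbol) defined. Accept strings end in {1,3}, Reject strings end in {0,2}; accept={1,3}.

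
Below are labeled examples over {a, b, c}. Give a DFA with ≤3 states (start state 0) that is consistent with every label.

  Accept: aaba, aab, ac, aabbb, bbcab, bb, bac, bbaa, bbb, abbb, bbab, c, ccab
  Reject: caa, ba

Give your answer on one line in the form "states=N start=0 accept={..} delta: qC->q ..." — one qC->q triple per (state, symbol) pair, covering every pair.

State merging on the prefix tree: take the shortest (then alphabetical) example prefix whose next move is undefined and point that move at state 0, else 1, else 2, ...; a target is out if some Accept/Reject pair would then sit in one state with the same input left (inseparable). If every existing state is out, open a new one.
a: 0a undefined. 0a->0: no, aaba/ba meet in 0 with "ba" left. Open state 1: 0a->1.
b: 0b undefined. 0b->0: ok.
c: 0c undefined. 0c->0: no, bbaa/caa meet in 1 with "a" left. 0c->1: no, c/ba meet in 1. Open state 2: 0c->2.
aa: 1a undefined. 1a->0: no, aaba/ba meet in 1. 1a->1: no, bbaa/ba meet in 1. 1a->2: ok.
ab: 1b undefined. 1b->0: ok.
ac: 1c undefined. 1c->0: ok.
ca: 2a undefined. 2a->0: ok.
cc: 2c undefined. 2c->0: ok.
aab: 2b undefined. 2b->0: no, aaba/caa meet in 1. 2b->1: no, aab/caa meet in 1. 2b->2: ok.
All examples now run through 3 states with every (state, symbol) defined. Accept strings end in {0,2}, Reject strings end in {1}; accept={0,2}.

states=3 start=0 accept={0,2} delta: 0a->1 0b->0 0c->2 1a->2 1b->0 1c->0 2a->0 2b->2 2c->0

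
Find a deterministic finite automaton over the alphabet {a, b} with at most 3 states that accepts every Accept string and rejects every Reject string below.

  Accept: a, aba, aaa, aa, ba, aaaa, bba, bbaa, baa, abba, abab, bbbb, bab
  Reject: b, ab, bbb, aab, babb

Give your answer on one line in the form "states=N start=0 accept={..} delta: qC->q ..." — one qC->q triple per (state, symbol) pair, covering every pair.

State merging on the prefix tree: take the shortest (then alphabetical) example prefix whose next move is undefined and point that move at state 0, else 1, else 2, ...; a target is out if some Accept/Reject pair would then sit in one state with the same input left (inseparable). If every existing state is out, open a new one.
a: 0a undefined. 0a->0: ok.
b: 0b undefined. 0b->0: no, a/b meet in 0. Open state 1: 0b->1.
ba: 1a undefined. 1a->0: no, abab/b meet in 1. 1a->1: no, aba/b meet in 1. Open state 2: 1a->2.
bb: 1b undefined. 1b->0: ok.
baa: 2a undefined. 2a->0: ok.
bab: 2b undefined. 2b->0: ok.
All examples now run through 3 states with every (state, symbol) defined. Accept strings end in {0,2}, Reject strings end in {1}; accept={0,2}.

states=3 start=0 accept={0,2} delta: 0a->0 0b->1 1a->2 1b->0 2a->0 2b->0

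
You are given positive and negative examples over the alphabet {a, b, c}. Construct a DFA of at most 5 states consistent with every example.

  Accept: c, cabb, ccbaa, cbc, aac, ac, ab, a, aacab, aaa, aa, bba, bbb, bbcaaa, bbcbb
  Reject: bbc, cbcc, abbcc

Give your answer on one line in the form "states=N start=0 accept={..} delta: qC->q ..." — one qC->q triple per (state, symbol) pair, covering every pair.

states=4 start=0 accept={0,1,2} delta: 0a->0 0b->1 0c->0 1a->0 1b->2 1c->2 2a->0 2b->0 2c->3 3a->0 3b->0 3c->3

State merging on the prefix tree: take the shortest (then alphabetical) example prefix whose next move is undefined and point that move at state 0, else 1, else 2, ...; a target is out if some Accept/Reject pair would then sit in one state with the same input left (inseparable). If every existing state is out, open a new one.
a: 0a undefined. 0a->0: ok.
b: 0b undefined. 0b->0: no, c/bbc meet in 0 with "c" left. Open state 1: 0b->1.
c: 0c undefined. 0c->0: ok.
bb: 1b undefined. 1b->0: no, c/bbc meet in 0. 1b->1: no, cbc/bbc meet in 1 with "c" left. Open state 2: 1b->2.
bba: 2a undefined. 2a->0: ok.
bbb: 2b undefined. 2b->0: ok.
bbc: 2c undefined. 2c->0: no, c/bbc meet in 0. 2c->1: no, cbc/abbcc meet in 1 with "c" left. 2c->2: no, cabb/bbc meet in 2. Open state 3: 2c->3.
cbc: 1c undefined. 1c->0: no, c/cbcc meet in 0. 1c->1: no, cbc/cbcc meet in 1. 1c->2: ok.
bbca: 3a undefined. 3a->0: ok.
bbcb: 3b undefined. 3b->0: ok.
ccba: 1a undefined. 1a->0: ok.
abbcc: 3c undefined. 3c->0: no, c/abbcc meet in 0. 3c->1: no, ab/abbcc meet in 1. 3c->2: no, cabb/abbcc meet in 2. 3c->3: ok.
All examples now run through 4 states with every (state, symbol) defined. Accept strings end in {0,1,2}, Reject strings end in {3}; accept={0,1,2}.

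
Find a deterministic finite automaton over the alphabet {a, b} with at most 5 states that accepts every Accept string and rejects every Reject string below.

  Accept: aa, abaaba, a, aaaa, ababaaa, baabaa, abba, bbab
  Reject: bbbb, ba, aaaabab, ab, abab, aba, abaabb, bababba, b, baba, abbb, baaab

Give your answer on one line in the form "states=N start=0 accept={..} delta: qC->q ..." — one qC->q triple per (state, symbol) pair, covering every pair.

Fold the examples into a partial DFA from state 0: repeatedly fix the first undefined (state, symbol) met by the shortest-then-alphabetical prefix, trying targets in increasing order and rejecting any under which an Accept and a Reject string meet in one state with the same remainder; add a state when all current targets are rejected. Accepting states are where Accept strings end.
a: 0a undefined. 0a->0: ok.
b: 0b undefined. 0b->0: no, aa/bbbb meet in 0. Open state 1: 0b->1.
ba: 1a undefined. 1a->0: no, aa/ba meet in 0. 1a->1: no, abaaba/baba meet in 1 with "ba" left. Open state 2: 1a->2.
bb: 1b undefined. 1b->0: no, aa/bbbb meet in 0. 1b->1: no, abba/ba meet in 2. 1b->2: ok.
baa: 2a undefined. 2a->0: no, abaaba/ba meet in 2. 2a->1: no, abaaba/ab meet in 1. 2a->2: no, abaaba/baba meet in 2 with "ba" left. Open state 3: 2a->3.
bab: 2b undefined. 2b->0: no, aa/aaaabab meet in 0. 2b->1: no, abba/bababba meet in 3. 2b->2: no, abba/baba meet in 3. 2b->3: no, abba/aaaabab meet in 3. Open state 4: 2b->4.
baaa: 3a undefined. 3a->0: ok.
baab: 3b undefined. 3b->0: ok.
baba: 4a undefined. 4a->0: no, aa/baba meet in 0. 4a->1: ok.
bbbb: 4b undefined. 4b->0: no, aa/bbbb meet in 0. 4b->1: ok.
All examples now run through 5 states with every (state, symbol) defined. Accept strings end in {0,3}, Reject strings end in {1,2,4}; accept={0,3}.

states=5 start=0 accept={0,3} delta: 0a->0 0b->1 1a->2 1b->2 2a->3 2b->4 3a->0 3b->0 4a->1 4b->1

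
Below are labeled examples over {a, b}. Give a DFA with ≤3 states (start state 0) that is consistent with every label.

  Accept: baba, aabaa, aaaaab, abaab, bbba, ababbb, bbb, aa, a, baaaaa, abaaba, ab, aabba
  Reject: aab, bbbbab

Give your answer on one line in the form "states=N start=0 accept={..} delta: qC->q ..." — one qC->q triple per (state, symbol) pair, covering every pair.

states=3 start=0 accept={1,2} delta: 0a->1 0b->1 1a->2 1b->1 2a->1 2b->0

Grow the machine one transition at a time. Run the examples from 0; the earliest place one falls off (shortest prefix, ties alphabetical) gets sent to the lowest-numbered state that keeps every Accept/Reject pair distinguishable — a pair clashes when both reach the same state with identical unread suffix — and to a fresh state only if none does.
a: 0a undefined. 0a->0: no, aaaaab/aab meet in 0 with "b" left. Open state 1: 0a->1.
b: 0b undefined. 0b->0: no, ab/bbbbab meet in 1 with "b" left. 0b->1: ok.
aa: 1a undefined. 1a->0: no, aabaa/aab meet in 1. 1a->1: no, aaaaab/aab meet in 1 with "b" left. Open state 2: 1a->2.
ab: 1b undefined. 1b->0: no, abaab/aab meet in 2 with "b" left. 1b->1: ok.
aaa: 2a undefined. 2a->0: no, aaaaab/aab meet in 2 with "b" left. 2a->1: ok.
aab: 2b undefined. 2b->0: ok.
All examples now run through 3 states with every (state, symbol) defined. Accept strings end in {1,2}, Reject strings end in {0}; accept={1,2}.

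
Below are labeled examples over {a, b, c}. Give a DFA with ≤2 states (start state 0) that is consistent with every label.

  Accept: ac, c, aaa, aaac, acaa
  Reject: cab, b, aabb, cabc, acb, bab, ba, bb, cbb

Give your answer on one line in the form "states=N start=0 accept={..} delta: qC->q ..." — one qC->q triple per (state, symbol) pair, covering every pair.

Grow the machine one transition at a time. Run the examples from 0; the earliest place one falls off (shortest prefix, ties alphabetical) gets sent to the lowest-numbered state that keeps every Accept/Reject pair distinguishable — a pair clashes when both reach the same state with identical unread suffix — and to a fresh state only if none does.
a: 0a undefined. 0a->0: ok.
b: 0b undefined. 0b->0: no, aaa/b meet in 0. Open state 1: 0b->1.
c: 0c undefined. 0c->0: ok.
ba: 1a undefined. 1a->0: no, ac/ba meet in 0. 1a->1: ok.
bb: 1b undefined. 1b->0: no, ac/aabb meet in 0. 1b->1: ok.
cabc: 1c undefined. 1c->0: no, ac/cabc meet in 0. 1c->1: ok.
All examples now run through 2 states with every (state, symbol) defined. Accept strings end in {0}, Reject strings end in {1}; accept={0}.

states=2 start=0 accept={0} delta: 0a->0 0b->1 0c->0 1a->1 1b->1 1c->1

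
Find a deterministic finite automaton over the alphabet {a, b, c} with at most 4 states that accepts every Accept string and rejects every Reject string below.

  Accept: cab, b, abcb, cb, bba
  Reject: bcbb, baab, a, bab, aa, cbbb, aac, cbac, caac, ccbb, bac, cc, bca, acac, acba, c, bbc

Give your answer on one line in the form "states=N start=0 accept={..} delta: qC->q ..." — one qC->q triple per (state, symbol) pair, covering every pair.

states=3 start=0 accept={1} delta: 0a->0 0b->1 0c->0 1a->2 1b->2 1c->0 2a->1 2b->0 2c->0

State merging on the prefix tree: take the shortest (then alphabetical) example prefix whose next move is undefined and point that move at state 0, else 1, else 2, ...; a target is out if some Accept/Reject pair would then sit in one state with the same input left (inseparable). If every existing state is out, open a new one.
a: 0a undefined. 0a->0: ok.
b: 0b undefined. 0b->0: no, b/baab meet in 0. Open state 1: 0b->1.
c: 0c undefined. 0c->0: ok.
ba: 1a undefined. 1a->0: no, cab/baab meet in 1. 1a->1: no, cab/acba meet in 1. Open state 2: 1a->2.
bb: 1b undefined. 1b->0: no, cab/cbbb meet in 1. 1b->1: no, cab/cbbb meet in 1. 1b->2: ok.
bc: 1c undefined. 1c->0: ok.
baa: 2a undefined. 2a->0: no, cab/baab meet in 1. 2a->1: ok.
bab: 2b undefined. 2b->0: ok.
bac: 2c undefined. 2c->0: ok.
All examples now run through 3 states with every (state, symbol) defined. Accept strings end in {1}, Reject strings end in {0,2}; accept={1}.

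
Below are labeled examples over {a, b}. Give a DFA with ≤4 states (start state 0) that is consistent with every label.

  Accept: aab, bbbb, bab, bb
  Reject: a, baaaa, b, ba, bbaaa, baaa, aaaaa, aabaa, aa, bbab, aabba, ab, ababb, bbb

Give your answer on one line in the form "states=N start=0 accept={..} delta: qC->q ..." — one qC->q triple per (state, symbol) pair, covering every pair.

State merging on the prefix tree: take the shortest (then alphabetical) example prefix whose next move is undefined and point that move at state 0, else 1, else 2, ...; a target is out if some Accept/Reject pair would then sit in one state with the same input left (inseparable). If every existing state is out, open a new one.
a: 0a undefined. 0a->0: no, aab/b meet in 0 with "b" left. Open state 1: 0a->1.
b: 0b undefined. 0b->0: no, bbbb/b meet in 0. 0b->1: no, bb/ab meet in 1 with "b" left. Open state 2: 0b->2.
aa: 1a undefined. 1a->0: no, aab/b meet in 2. 1a->1: no, aab/ab meet in 1 with "b" left. 1a->2: ok.
ab: 1b undefined. 1b->0: ok.
ba: 2a undefined. 2a->0: no, bab/b meet in 2. 2a->1: no, bab/ab meet in 0. 2a->2: ok.
bb: 2b undefined. 2b->0: no, aab/bbab meet in 0. 2b->1: no, aab/a meet in 1. 2b->2: no, aab/baaaa meet in 2. Open state 3: 2b->3.
bba: 3a undefined. 3a->0: ok.
bbb: 3b undefined. 3b->0: no, bbbb/baaaa meet in 2. 3b->1: no, bbbb/ab meet in 0. 3b->2: ok.
All examples now run through 4 states with every (state, symbol) defined. Accept strings end in {3}, Reject strings end in {0,1,2}; accept={3}.

states=4 start=0 accept={3} delta: 0a->1 0b->2 1a->2 1b->0 2a->2 2b->3 3a->0 3b->2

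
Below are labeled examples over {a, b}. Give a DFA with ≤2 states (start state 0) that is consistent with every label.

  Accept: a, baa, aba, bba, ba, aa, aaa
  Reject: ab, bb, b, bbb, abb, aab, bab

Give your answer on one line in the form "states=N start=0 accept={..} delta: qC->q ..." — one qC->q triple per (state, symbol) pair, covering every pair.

states=2 start=0 accept={0} delta: 0a->0 0b->1 1a->0 1b->1

State merging on the prefix tree: take the shortest (then alphabetical) example prefix whose next move is undefined and point that move at state 0, else 1, else 2, ...; a target is out if some Accept/Reject pair would then sit in one state with the same input left (inseparable). If every existing state is out, open a new one.
a: 0a undefined. 0a->0: ok.
b: 0b undefined. 0b->0: no, a/ab meet in 0. Open state 1: 0b->1.
ba: 1a undefined. 1a->0: ok.
bb: 1b undefined. 1b->0: no, a/bb meet in 0. 1b->1: ok.
All examples now run through 2 states with every (state, symbol) defined. Accept strings end in {0}, Reject strings end in {1}; accept={0}.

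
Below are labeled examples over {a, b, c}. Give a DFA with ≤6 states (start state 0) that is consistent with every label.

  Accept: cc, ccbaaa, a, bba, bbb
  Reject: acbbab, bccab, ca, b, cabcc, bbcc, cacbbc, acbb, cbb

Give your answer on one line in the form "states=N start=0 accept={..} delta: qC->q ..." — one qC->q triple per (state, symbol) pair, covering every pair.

State merging on the prefix tree: take the shortest (then alphabetical) example prefix whose next move is undefined and point that move at state 0, else 1, else 2, ...; a target is out if some Accept/Reject pair would then sit in one state with the same input left (inseparable). If every existing state is out, open a new one.
a: 0a undefined. 0a->0: ok.
b: 0b undefined. 0b->0: no, cc/bbcc meet in 0 with "cc" left. Open state 1: 0b->1.
c: 0c undefined. 0c->0: no, cc/ca meet in 0. 0c->1: no, bbb/acbb meet in 1 with "bb" left. Open state 2: 0c->2.
bb: 1b undefined. 1b->0: no, cc/bbcc meet in 2 with "c" left. 1b->1: no, bbb/b meet in 1. 1b->2: no, bba/ca meet in 2 with "a" left. Open state 3: 1b->3.
bc: 1c undefined. 1c->0: ok.
ca: 2a undefined. 2a->0: no, a/ca meet in 0. 2a->1: ok.
cb: 2b undefined. 2b->0: ok.
cc: 2c undefined. 2c->0: ok.
bba: 3a undefined. 3a->0: ok.
bbb: 3b undefined. 3b->0: ok.
bbc: 3c undefined. 3c->0: no, cc/cacbbc meet in 0. 3c->1: no, cc/cabcc meet in 0. 3c->2: no, cc/cabcc meet in 0. 3c->3: ok.
ccba: 1a undefined. 1a->0: ok.
All examples now run through 4 states with every (state, symbol) defined. Accept strings end in {0}, Reject strings end in {1,3}; accept={0}.

states=4 start=0 accept={0} delta: 0a->0 0b->1 0c->2 1a->0 1b->3 1c->0 2a->1 2b->0 2c->0 3a->0 3b->0 3c->3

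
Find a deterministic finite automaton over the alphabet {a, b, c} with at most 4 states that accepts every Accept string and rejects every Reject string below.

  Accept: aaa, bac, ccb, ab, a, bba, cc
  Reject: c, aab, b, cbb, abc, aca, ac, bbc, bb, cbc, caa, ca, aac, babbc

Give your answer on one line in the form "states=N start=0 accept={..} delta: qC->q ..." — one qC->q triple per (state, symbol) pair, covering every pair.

states=4 start=0 accept={0,1} delta: 0a->1 0b->2 0c->2 1a->0 1b->0 1c->2 2a->2 2b->3 2c->1 3a->0 3b->3 3c->2

State merging on the prefix tree: take the shortest (then alphabetical) example prefix whose next move is undefined and point that move at state 0, else 1, else 2, ...; a target is out if some Accept/Reject pair would then sit in one state with the same input left (inseparable). If every existing state is out, open a new one.
a: 0a undefined. 0a->0: no, ab/aab meet in 0 with "b" left. Open state 1: 0a->1.
b: 0b undefined. 0b->0: no, bac/ac meet in 1 with "c" left. 0b->1: no, bac/aac meet in 1 with "ac" left. Open state 2: 0b->2.
c: 0c undefined. 0c->0: no, ccb/b meet in 2. 0c->1: no, aaa/caa meet in 1 with "aa" left. 0c->2: ok.
aa: 1a undefined. 1a->0: ok.
ab: 1b undefined. 1b->0: ok.
ac: 1c undefined. 1c->0: no, aaa/aca meet in 1. 1c->1: no, aaa/ac meet in 1. 1c->2: ok.
ba: 2a undefined. 2a->0: no, aaa/caa meet in 1. 2a->1: no, aaa/aca meet in 1. 2a->2: ok.
bb: 2b undefined. 2b->0: no, bac/babbc meet in 2 with "c" left. 2b->1: no, aaa/bb meet in 1. 2b->2: no, bac/bbc meet in 2 with "c" left. Open state 3: 2b->3.
cc: 2c undefined. 2c->0: no, ccb/c meet in 2. 2c->1: ok.
bba: 3a undefined. 3a->0: ok.
bbc: 3c undefined. 3c->0: no, ccb/bbc meet in 0. 3c->1: no, aaa/bbc meet in 1. 3c->2: ok.
cbb: 3b undefined. 3b->0: no, ccb/cbb meet in 0. 3b->1: no, aaa/cbb meet in 1. 3b->2: no, aaa/babbc meet in 1. 3b->3: ok.
All examples now run through 4 states with every (state, symbol) defined. Accept strings end in {0,1}, Reject strings end in {2,3}; accept={0,1}.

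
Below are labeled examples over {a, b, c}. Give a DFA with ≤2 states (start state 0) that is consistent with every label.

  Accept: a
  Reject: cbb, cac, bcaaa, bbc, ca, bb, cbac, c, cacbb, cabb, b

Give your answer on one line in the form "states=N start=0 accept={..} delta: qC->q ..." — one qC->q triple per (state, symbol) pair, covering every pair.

states=2 start=0 accept={0} delta: 0a->0 0b->1 0c->1 1a->1 1b->1 1c->1

State merging on the prefix tree: take the shortest (then alphabetical) example prefix whose next move is undefined and point that move at state 0, else 1, else 2, ...; a target is out if some Accept/Reject pair would then sit in one state with the same input left (inseparable). If every existing state is out, open a new one.
a: 0a undefined. 0a->0: ok.
b: 0b undefined. 0b->0: no, a/bb meet in 0. Open state 1: 0b->1.
c: 0c undefined. 0c->0: no, a/cac meet in 0. 0c->1: ok.
bb: 1b undefined. 1b->0: no, a/bb meet in 0. 1b->1: ok.
bc: 1c undefined. 1c->0: no, a/bcaaa meet in 0. 1c->1: ok.
ca: 1a undefined. 1a->0: no, a/bcaaa meet in 0. 1a->1: ok.
All examples now run through 2 states with every (state, symbol) defined. Accept strings end in {0}, Reject strings end in {1}; accept={0}.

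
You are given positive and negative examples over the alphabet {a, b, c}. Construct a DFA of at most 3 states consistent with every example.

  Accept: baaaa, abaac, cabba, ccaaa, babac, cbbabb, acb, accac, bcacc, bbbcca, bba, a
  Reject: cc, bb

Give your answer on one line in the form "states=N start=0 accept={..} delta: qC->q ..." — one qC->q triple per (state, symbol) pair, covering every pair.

states=3 start=0 accept={0,2} delta: 0a->0 0b->1 0c->2 1a->0 1b->1 1c->2 2a->2 2b->2 2c->1

State merging on the prefix tree: take the shortest (then alphabetical) example prefix whose next move is undefined and point that move at state 0, else 1, else 2, ...; a target is out if some Accept/Reject pair would then sit in one state with the same input left (inseparable). If every existing state is out, open a new one.
a: 0a undefined. 0a->0: ok.
b: 0b undefined. 0b->0: no, baaaa/bb meet in 0. Open state 1: 0b->1.
c: 0c undefined. 0c->0: no, ccaaa/cc meet in 0. 0c->1: no, acb/bb meet in 1 with "b" left. Open state 2: 0c->2.
ba: 1a undefined. 1a->0: ok.
bb: 1b undefined. 1b->0: no, baaaa/bb meet in 0. 1b->1: ok.
bc: 1c undefined. 1c->0: no, bcacc/cc meet in 2 with "c" left. 1c->1: no, bcacc/cc meet in 2 with "c" left. 1c->2: ok.
ca: 2a undefined. 2a->0: no, bcacc/cc meet in 2 with "c" left. 2a->1: no, bcacc/cc meet in 2 with "c" left. 2a->2: ok.
cb: 2b undefined. 2b->0: no, cbbabb/bb meet in 1. 2b->1: no, cbbabb/bb meet in 1. 2b->2: ok.
cc: 2c undefined. 2c->0: no, baaaa/cc meet in 0. 2c->1: ok.
All examples now run through 3 states with every (state, symbol) defined. Accept strings end in {0,2}, Reject strings end in {1}; accept={0,2}.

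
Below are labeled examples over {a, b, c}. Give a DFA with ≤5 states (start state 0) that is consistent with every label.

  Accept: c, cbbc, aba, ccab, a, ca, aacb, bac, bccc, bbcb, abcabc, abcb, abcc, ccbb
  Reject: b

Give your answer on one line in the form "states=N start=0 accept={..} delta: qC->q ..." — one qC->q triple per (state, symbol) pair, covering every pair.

states=4 start=0 accept={0,2,3} delta: 0a->0 0b->1 0c->2 1a->0 1b->0 1c->2 2a->0 2b->0 2c->3 3a->1 3b->1 3c->0

Grow the machine one transition at a time. Run the examples from 0; the earliest place one falls off (shortest prefix, ties alphabetical) gets sent to the lowest-numbered state that keeps every Accept/Reject pair distinguishable — a pair clashes when both reach the same state with identical unread suffix — and to a fresh state only if none does.
a: 0a undefined. 0a->0: ok.
b: 0b undefined. 0b->0: no, aba/b meet in 0. Open state 1: 0b->1.
c: 0c undefined. 0c->0: no, ccab/b meet in 1. 0c->1: no, c/b meet in 1. Open state 2: 0c->2.
ba: 1a undefined. 1a->0: ok.
bb: 1b undefined. 1b->0: ok.
bc: 1c undefined. 1c->0: no, abcb/b meet in 1. 1c->1: no, bccc/b meet in 1. 1c->2: ok.
ca: 2a undefined. 2a->0: ok.
cb: 2b undefined. 2b->0: ok.
cc: 2c undefined. 2c->0: no, ccab/b meet in 1. 2c->1: no, ccab/b meet in 1. 2c->2: no, ccab/b meet in 1. Open state 3: 2c->3.
cca: 3a undefined. 3a->0: no, ccab/b meet in 1. 3a->1: ok.
ccb: 3b undefined. 3b->0: no, ccbb/b meet in 1. 3b->1: ok.
bccc: 3c undefined. 3c->0: ok.
All examples now run through 4 states with every (state, symbol) defined. Accept strings end in {0,2,3}, Reject strings end in {1}; accept={0,2,3}.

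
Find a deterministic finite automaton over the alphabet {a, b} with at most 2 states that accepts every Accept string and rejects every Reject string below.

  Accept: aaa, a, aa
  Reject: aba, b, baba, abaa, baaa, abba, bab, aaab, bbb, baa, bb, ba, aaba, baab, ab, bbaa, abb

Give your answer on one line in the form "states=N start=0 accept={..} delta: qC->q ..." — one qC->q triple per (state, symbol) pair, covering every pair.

states=2 start=0 accept={0} delta: 0a->0 0b->1 1a->1 1b->1

Fold the examples into a partial DFA from state 0: repeatedly fix the first undefined (state, symbol) met by the shortest-then-alphabetical prefix, trying targets in increasing order and rejecting any under which an Accept and a Reject string meet in one state with the same remainder; add a state when all current targets are rejected. Accepting states are where Accept strings end.
a: 0a undefined. 0a->0: ok.
b: 0b undefined. 0b->0: no, aaa/aba meet in 0. Open state 1: 0b->1.
ba: 1a undefined. 1a->0: no, aaa/aba meet in 0. 1a->1: ok.
bb: 1b undefined. 1b->0: no, aaa/baba meet in 0. 1b->1: ok.
All examples now run through 2 states with every (state, symbol) defined. Accept strings end in {0}, Reject strings end in {1}; accept={0}.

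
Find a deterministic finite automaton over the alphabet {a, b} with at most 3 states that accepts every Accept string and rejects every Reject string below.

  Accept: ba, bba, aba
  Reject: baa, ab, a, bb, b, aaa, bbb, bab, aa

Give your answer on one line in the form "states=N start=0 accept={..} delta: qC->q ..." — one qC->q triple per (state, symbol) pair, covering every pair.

states=3 start=0 accept={2} delta: 0a->0 0b->1 1a->2 1b->1 2a->0 2b->0

Grow the machine one transition at a time. Run the examples from 0; the earliest place one falls off (shortest prefix, ties alphabetical) gets sent to the lowest-numbered state that keeps every Accept/Reject pair distinguishable — a pair clashes when both reach the same state with identical unread suffix — and to a fresh state only if none does.
a: 0a undefined. 0a->0: ok.
b: 0b undefined. 0b->0: no, ba/baa meet in 0. Open state 1: 0b->1.
ba: 1a undefined. 1a->0: no, ba/baa meet in 0. 1a->1: no, ba/baa meet in 1. Open state 2: 1a->2.
bb: 1b undefined. 1b->0: no, bba/a meet in 0. 1b->1: ok.
baa: 2a undefined. 2a->0: ok.
bab: 2b undefined. 2b->0: ok.
All examples now run through 3 states with every (state, symbol) defined. Accept strings end in {2}, Reject strings end in {0,1}; accept={2}.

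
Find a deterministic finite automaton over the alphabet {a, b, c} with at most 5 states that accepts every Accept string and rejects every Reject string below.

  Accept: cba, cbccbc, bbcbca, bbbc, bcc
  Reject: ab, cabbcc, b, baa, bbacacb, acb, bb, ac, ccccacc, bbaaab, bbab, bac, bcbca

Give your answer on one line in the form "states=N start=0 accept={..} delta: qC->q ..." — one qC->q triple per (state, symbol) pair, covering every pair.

states=4 start=0 accept={2,3} delta: 0a->0 0b->1 0c->0 1a->2 1b->0 1c->3 2a->0 2b->1 2c->0 3a->2 3b->0 3c->2

Fold the examples into a partial DFA from state 0: repeatedly fix the first undefined (state, symbol) met by the shortest-then-alphabetical prefix, trying targets in increasing order and rejecting any under which an Accept and a Reject string meet in one state with the same remainder; add a state when all current targets are rejected. Accepting states are where Accept strings end.
a: 0a undefined. 0a->0: ok.
b: 0b undefined. 0b->0: no, bbcbca/bcbca meet in 0 with "cbca" left. Open state 1: 0b->1.
c: 0c undefined. 0c->0: ok.
ba: 1a undefined. 1a->0: no, cba/baa meet in 0. 1a->1: no, cba/ab meet in 1. Open state 2: 1a->2.
bb: 1b undefined. 1b->0: ok.
bc: 1c undefined. 1c->0: no, cbccbc/cabbcc meet in 0. 1c->1: no, cbccbc/cabbcc meet in 0. 1c->2: no, bbcbca/baa meet in 2 with "a" left. Open state 3: 1c->3.
baa: 2a undefined. 2a->0: ok.
bac: 2c undefined. 2c->0: ok.
bcb: 3b undefined. 3b->0: ok.
bcc: 3c undefined. 3c->0: no, bcc/cabbcc meet in 0. 3c->1: no, cbccbc/cabbcc meet in 0. 3c->2: ok.
cbccb: 2b undefined. 2b->0: no, cbccbc/cabbcc meet in 0. 2b->1: ok.
bbcbca: 3a undefined. 3a->0: no, bbcbca/cabbcc meet in 0. 3a->1: no, bbcbca/ab meet in 1. 3a->2: ok.
All examples now run through 4 states with every (state, symbol) defined. Accept strings end in {2,3}, Reject strings end in {0,1}; accept={2,3}.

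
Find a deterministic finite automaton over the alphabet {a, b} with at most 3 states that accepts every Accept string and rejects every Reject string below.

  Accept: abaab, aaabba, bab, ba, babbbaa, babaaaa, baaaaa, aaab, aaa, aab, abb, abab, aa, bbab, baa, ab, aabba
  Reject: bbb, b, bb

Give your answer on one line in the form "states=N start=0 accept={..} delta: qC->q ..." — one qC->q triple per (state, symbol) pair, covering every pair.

Grow the machine one transition at a time. Run the examples from 0; the earliest place one falls off (shortest prefix, ties alphabetical) gets sent to the lowest-numbered state that keeps every Accept/Reject pair distinguishable — a pair clashes when both reach the same state with identical unread suffix — and to a fresh state only if none does.
a: 0a undefined. 0a->0: no, aaab/b meet in 0 with "b" left. Open state 1: 0a->1.
b: 0b undefined. 0b->0: ok.
aa: 1a undefined. 1a->0: no, aab/bbb meet in 0. 1a->1: ok.
ab: 1b undefined. 1b->0: no, abaab/bbb meet in 0. 1b->1: ok.
All examples now run through 2 states with every (state, symbol) defined. Accept strings end in {1}, Reject strings end in {0}; accept={1}.

states=2 start=0 accept={1} delta: 0a->1 0b->0 1a->1 1b->1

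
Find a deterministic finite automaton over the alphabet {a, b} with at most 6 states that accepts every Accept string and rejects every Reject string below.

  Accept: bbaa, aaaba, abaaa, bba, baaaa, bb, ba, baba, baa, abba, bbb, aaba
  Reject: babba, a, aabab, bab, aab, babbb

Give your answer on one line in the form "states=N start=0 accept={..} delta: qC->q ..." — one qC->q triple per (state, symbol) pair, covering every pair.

states=5 start=0 accept={2,3} delta: 0a->0 0b->1 1a->2 1b->3 2a->2 2b->4 3a->2 3b->2 4a->2 4b->0

Grow the machine one transition at a time. Run the examples from 0; the earliest place one falls off (shortest prefix, ties alphabetical) gets sent to the lowest-numbered state that keeps every Accept/Reject pair distinguishable — a pair clashes when both reach the same state with identical unread suffix — and to a fresh state only if none does.
a: 0a undefined. 0a->0: ok.
b: 0b undefined. 0b->0: no, bbaa/babba meet in 0. Open state 1: 0b->1.
ba: 1a undefined. 1a->0: no, aaaba/a meet in 0. 1a->1: no, aaaba/aab meet in 1. Open state 2: 1a->2.
bb: 1b undefined. 1b->0: no, bbaa/a meet in 0. 1b->1: no, bb/aab meet in 1. 1b->2: no, bbb/aabab meet in 2 with "b" left. Open state 3: 1b->3.
baa: 2a undefined. 2a->0: no, abaaa/a meet in 0. 2a->1: no, baaaa/aab meet in 1. 2a->2: ok.
bab: 2b undefined. 2b->0: no, aaaba/babba meet in 2. 2b->1: no, bba/babba meet in 3 with "a" left. 2b->2: no, aaaba/babba meet in 2. 2b->3: no, bb/aabab meet in 3. Open state 4: 2b->4.
bba: 3a undefined. 3a->0: no, bbaa/a meet in 0. 3a->1: no, bba/aab meet in 1. 3a->2: ok.
bbb: 3b undefined. 3b->0: no, bbb/a meet in 0. 3b->1: no, bbb/aab meet in 1. 3b->2: ok.
baba: 4a undefined. 4a->0: no, baba/a meet in 0. 4a->1: no, baba/aab meet in 1. 4a->2: ok.
babb: 4b undefined. 4b->0: ok.
All examples now run through 5 states with every (state, symbol) defined. Accept strings end in {2,3}, Reject strings end in {0,1,4}; accept={2,3}.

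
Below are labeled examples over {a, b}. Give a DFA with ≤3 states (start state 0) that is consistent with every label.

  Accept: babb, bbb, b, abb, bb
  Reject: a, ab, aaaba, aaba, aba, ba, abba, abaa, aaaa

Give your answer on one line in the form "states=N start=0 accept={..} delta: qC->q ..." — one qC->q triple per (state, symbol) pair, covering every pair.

states=3 start=0 accept={0} delta: 0a->1 0b->0 1a->1 1b->2 2a->1 2b->0

Grow the machine one transition at a time. Run the examples from 0; the earliest place one falls off (shortest prefix, ties alphabetical) gets sent to the lowest-numbered state that keeps every Accept/Reject pair distinguishable — a pair clashes when both reach the same state with identical unread suffix — and to a fresh state only if none does.
a: 0a undefined. 0a->0: no, b/ab meet in 0 with "b" left. Open state 1: 0a->1.
b: 0b undefined. 0b->0: ok.
aa: 1a undefined. 1a->0: no, bbb/aaaa meet in 0. 1a->1: ok.
ab: 1b undefined. 1b->0: no, babb/ab meet in 0. 1b->1: no, babb/a meet in 1. Open state 2: 1b->2.
aba: 2a undefined. 2a->0: no, bbb/aaaba meet in 0. 2a->1: ok.
abb: 2b undefined. 2b->0: ok.
All examples now run through 3 states with every (state, symbol) defined. Accept strings end in {0}, Reject strings end in {1,2}; accept={0}.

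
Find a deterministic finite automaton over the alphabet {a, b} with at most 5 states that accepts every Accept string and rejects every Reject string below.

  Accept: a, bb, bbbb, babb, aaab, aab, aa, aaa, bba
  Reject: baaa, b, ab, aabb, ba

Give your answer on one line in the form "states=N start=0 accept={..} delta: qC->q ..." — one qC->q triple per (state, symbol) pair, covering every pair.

states=5 start=0 accept={1,3,4} delta: 0a->1 0b->2 1a->3 1b->0 2a->2 2b->4 3a->3 3b->1 4a->1 4b->3

Fold the examples into a partial DFA from state 0: repeatedly fix the first undefined (state, symbol) met by the shortest-then-alphabetical prefix, trying targets in increasing order and rejecting any under which an Accept and a Reject string meet in one state with the same remainder; add a state when all current targets are rejected. Accepting states are where Accept strings end.
a: 0a undefined. 0a->0: no, bb/aabb meet in 0 with "bb" left. Open state 1: 0a->1.
b: 0b undefined. 0b->0: no, a/ba meet in 1. 0b->1: no, a/b meet in 1. Open state 2: 0b->2.
aa: 1a undefined. 1a->0: no, bb/aabb meet in 2 with "b" left. 1a->1: no, aaab/ab meet in 1 with "b" left. 1a->2: no, aa/b meet in 2. Open state 3: 1a->3.
ab: 1b undefined. 1b->0: ok.
ba: 2a undefined. 2a->0: no, aa/baaa meet in 3. 2a->1: no, a/ba meet in 1. 2a->2: ok.
bb: 2b undefined. 2b->0: no, bb/ab meet in 0. 2b->1: no, bbbb/baaa meet in 2. 2b->2: no, bb/baaa meet in 2. 2b->3: no, bbbb/aabb meet in 3 with "bb" left. Open state 4: 2b->4.
aaa: 3a undefined. 3a->0: no, aaab/baaa meet in 2. 3a->1: no, aaab/ab meet in 0. 3a->2: no, aaa/baaa meet in 2. 3a->3: ok.
aab: 3b undefined. 3b->0: no, aaab/ab meet in 0. 3b->1: ok.
bba: 4a undefined. 4a->0: no, bba/ab meet in 0. 4a->1: ok.
bbb: 4b undefined. 4b->0: no, bbbb/baaa meet in 2. 4b->1: no, bbbb/ab meet in 0. 4b->2: no, babb/baaa meet in 2. 4b->3: ok.
All examples now run through 5 states with every (state, symbol) defined. Accept strings end in {1,3,4}, Reject strings end in {0,2}; accept={1,3,4}.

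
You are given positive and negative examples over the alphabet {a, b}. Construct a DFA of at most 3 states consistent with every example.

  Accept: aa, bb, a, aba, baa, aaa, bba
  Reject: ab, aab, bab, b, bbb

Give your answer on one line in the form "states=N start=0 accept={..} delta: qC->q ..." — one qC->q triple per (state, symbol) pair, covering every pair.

Grow the machine one transition at a time. Run the examples from 0; the earliest place one falls off (shortest prefix, ties alphabetical) gets sent to the lowest-numbered state that keeps every Accept/Reject pair distinguishable — a pair clashes when both reach the same state with identical unread suffix — and to a fresh state only if none does.
a: 0a undefined. 0a->0: ok.
b: 0b undefined. 0b->0: no, aa/ab meet in 0. Open state 1: 0b->1.
ba: 1a undefined. 1a->0: ok.
bb: 1b undefined. 1b->0: ok.
All examples now run through 2 states with every (state, symbol) defined. Accept strings end in {0}, Reject strings end in {1}; accept={0}.

states=2 start=0 accept={0} delta: 0a->0 0b->1 1a->0 1b->0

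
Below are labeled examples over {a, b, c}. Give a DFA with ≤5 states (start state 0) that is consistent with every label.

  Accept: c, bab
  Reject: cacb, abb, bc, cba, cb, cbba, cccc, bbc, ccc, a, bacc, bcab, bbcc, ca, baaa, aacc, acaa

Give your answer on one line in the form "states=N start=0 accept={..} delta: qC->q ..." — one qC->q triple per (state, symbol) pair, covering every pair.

states=3 start=0 accept={1} delta: 0a->0 0b->1 0c->1 1a->0 1b->2 1c->2 2a->2 2b->0 2c->2

State merging on the prefix tree: take the shortest (then alphabetical) example prefix whose next move is undefined and point that move at state 0, else 1, else 2, ...; a target is out if some Accept/Reject pair would then sit in one state with the same input left (inseparable). If every existing state is out, open a new one.
a: 0a undefined. 0a->0: ok.
b: 0b undefined. 0b->0: no, c/bc meet in 0 with "c" left. Open state 1: 0b->1.
c: 0c undefined. 0c->0: no, c/cccc meet in 0. 0c->1: ok.
ba: 1a undefined. 1a->0: ok.
bb: 1b undefined. 1b->0: no, c/bbc meet in 1. 1b->1: no, c/cacb meet in 1. Open state 2: 1b->2.
bc: 1c undefined. 1c->0: no, c/ccc meet in 1. 1c->1: no, c/bc meet in 1. 1c->2: ok.
bbc: 2c undefined. 2c->0: no, c/cccc meet in 1. 2c->1: no, c/bbc meet in 1. 2c->2: ok.
bca: 2a undefined. 2a->0: no, c/bcab meet in 1. 2a->1: no, c/cba meet in 1. 2a->2: ok.
cbb: 2b undefined. 2b->0: ok.
All examples now run through 3 states with every (state, symbol) defined. Accept strings end in {1}, Reject strings end in {0,2}; accept={1}.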